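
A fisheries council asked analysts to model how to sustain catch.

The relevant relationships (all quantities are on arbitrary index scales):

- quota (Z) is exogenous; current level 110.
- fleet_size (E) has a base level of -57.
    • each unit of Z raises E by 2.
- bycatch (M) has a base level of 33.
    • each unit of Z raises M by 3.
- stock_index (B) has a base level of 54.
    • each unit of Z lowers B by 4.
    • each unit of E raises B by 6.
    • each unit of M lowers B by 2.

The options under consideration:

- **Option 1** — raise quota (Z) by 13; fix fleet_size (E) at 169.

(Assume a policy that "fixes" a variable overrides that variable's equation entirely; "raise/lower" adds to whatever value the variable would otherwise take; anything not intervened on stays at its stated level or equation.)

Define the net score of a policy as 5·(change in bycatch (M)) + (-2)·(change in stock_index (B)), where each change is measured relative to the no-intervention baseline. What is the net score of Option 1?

383

Baseline:
  Z = 110
  E = -57 + 2·110 = 163
  M = 33 + 3·110 = 363
  B = 54 − 4·110 + 6·163 − 2·363 = -134
Option 1 (Z + 13, E := 169):
  Z = 110 + 13 = 123
  E = 169
  M = 33 + 3·123 = 402
  B = 54 − 4·123 + 6·169 − 2·402 = -228
ΔM = 402 − 363 = 39; ΔB = -228 − (-134) = -94
Score = 5·39 + (-2)·(-94) = 383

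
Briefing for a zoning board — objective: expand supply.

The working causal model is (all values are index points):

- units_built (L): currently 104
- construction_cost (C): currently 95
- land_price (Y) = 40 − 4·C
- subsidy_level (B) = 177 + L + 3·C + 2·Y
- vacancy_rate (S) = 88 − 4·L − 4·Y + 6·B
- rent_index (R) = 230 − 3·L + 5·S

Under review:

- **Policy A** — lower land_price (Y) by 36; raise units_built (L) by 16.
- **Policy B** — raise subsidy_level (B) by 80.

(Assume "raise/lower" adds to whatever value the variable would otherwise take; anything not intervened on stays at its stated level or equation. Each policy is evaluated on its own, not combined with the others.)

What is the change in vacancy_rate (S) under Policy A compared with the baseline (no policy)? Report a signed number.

-256

Baseline:
  L = 104
  C = 95
  Y = 40 − 4·95 = -340
  B = 177 + 104 + 3·95 + 2·(-340) = -114
  S = 88 − 4·104 − 4·(-340) + 6·(-114) = 348
Policy A (Y − 36, L + 16):
  L = 104 + 16 = 120
  C = 95
  Y = 40 − 4·95 (−36 from intervention) = -376
  B = 177 + 120 + 3·95 + 2·(-376) = -170
  S = 88 − 4·120 − 4·(-376) + 6·(-170) = 92
Change in S: 92 − 348 = -256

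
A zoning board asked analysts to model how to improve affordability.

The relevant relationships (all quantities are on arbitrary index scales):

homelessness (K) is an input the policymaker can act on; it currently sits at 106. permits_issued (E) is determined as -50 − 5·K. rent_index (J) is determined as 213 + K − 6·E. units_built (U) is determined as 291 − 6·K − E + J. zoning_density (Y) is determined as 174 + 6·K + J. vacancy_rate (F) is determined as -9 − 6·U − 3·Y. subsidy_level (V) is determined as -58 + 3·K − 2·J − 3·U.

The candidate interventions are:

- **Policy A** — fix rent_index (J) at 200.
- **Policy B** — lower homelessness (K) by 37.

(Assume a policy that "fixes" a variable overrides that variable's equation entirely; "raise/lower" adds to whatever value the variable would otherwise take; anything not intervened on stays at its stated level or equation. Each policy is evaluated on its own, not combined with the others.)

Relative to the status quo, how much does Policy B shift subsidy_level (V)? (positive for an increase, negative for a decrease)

Baseline:
  K = 106
  E = -50 − 5·106 = -580
  J = 213 + 106 − 6·(-580) = 3799
  U = 291 − 6·106 − (-580) + 3799 = 4034
  V = -58 + 3·106 − 2·3799 − 3·4034 = -19440
Policy B (K − 37):
  K = 106 − 37 = 69
  E = -50 − 5·69 = -395
  J = 213 + 69 − 6·(-395) = 2652
  U = 291 − 6·69 − (-395) + 2652 = 2924
  V = -58 + 3·69 − 2·2652 − 3·2924 = -13927
Change in V: -13927 − (-19440) = 5513

5513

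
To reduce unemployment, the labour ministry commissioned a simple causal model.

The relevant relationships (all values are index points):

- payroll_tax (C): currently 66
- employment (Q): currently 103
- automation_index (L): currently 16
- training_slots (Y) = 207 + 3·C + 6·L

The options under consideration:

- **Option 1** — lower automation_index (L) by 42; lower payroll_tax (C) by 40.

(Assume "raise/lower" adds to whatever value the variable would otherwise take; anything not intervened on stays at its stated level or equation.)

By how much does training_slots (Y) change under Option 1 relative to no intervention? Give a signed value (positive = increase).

-372

Baseline:
  C = 66
  L = 16
  Y = 207 + 3·66 + 6·16 = 501
Option 1 (L − 42, C − 40):
  C = 66 − 40 = 26
  L = 16 − 42 = -26
  Y = 207 + 3·26 + 6·(-26) = 129
Change in Y: 129 − 501 = -372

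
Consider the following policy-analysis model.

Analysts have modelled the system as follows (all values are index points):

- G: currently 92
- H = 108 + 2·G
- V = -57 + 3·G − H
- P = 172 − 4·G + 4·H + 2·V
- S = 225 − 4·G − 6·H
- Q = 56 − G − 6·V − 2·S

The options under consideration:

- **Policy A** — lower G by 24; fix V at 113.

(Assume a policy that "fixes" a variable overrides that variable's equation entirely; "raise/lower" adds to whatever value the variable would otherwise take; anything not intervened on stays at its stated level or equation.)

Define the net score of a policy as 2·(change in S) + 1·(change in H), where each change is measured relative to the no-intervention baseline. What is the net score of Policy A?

Baseline:
  G = 92
  H = 108 + 2·92 = 292
  S = 225 − 4·92 − 6·292 = -1895
Policy A (G − 24, V := 113):
  G = 92 − 24 = 68
  H = 108 + 2·68 = 244
  S = 225 − 4·68 − 6·244 = -1511
ΔS = -1511 − (-1895) = 384; ΔH = 244 − 292 = -48
Score = 2·384 + 1·(-48) = 720

720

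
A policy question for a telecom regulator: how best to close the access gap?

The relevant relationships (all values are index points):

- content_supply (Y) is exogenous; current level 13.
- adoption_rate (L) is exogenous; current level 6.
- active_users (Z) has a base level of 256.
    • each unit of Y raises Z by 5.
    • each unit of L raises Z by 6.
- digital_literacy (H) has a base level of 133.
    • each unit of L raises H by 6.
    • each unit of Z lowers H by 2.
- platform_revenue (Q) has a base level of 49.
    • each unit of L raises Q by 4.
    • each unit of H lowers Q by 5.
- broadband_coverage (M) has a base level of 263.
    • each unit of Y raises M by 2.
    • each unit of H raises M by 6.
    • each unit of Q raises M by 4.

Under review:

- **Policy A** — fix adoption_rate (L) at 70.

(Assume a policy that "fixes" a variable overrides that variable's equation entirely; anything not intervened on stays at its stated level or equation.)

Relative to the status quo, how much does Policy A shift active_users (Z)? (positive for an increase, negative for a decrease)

384

Baseline:
  Y = 13
  L = 6
  Z = 256 + 5·13 + 6·6 = 357
Policy A (L := 70):
  Y = 13
  L = 70
  Z = 256 + 5·13 + 6·70 = 741
Change in Z: 741 − 357 = 384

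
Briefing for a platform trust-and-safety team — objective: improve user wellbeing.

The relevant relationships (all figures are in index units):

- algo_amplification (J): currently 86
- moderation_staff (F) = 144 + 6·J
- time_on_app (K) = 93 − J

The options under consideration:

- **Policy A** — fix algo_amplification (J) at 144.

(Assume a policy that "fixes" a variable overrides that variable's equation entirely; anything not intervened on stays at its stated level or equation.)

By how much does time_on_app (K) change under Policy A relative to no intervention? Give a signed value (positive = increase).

Baseline:
  J = 86
  K = 93 − 86 = 7
Policy A (J := 144):
  J = 144
  K = 93 − 144 = -51
Change in K: -51 − 7 = -58

-58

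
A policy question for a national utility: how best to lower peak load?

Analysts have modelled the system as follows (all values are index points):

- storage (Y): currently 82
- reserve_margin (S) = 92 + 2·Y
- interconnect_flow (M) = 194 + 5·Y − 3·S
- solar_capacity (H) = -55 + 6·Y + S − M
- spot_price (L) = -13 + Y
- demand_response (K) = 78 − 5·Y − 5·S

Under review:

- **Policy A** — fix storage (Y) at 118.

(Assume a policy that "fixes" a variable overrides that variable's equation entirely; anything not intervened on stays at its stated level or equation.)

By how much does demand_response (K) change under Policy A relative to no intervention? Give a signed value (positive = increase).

-540

Baseline:
  Y = 82
  S = 92 + 2·82 = 256
  K = 78 − 5·82 − 5·256 = -1612
Policy A (Y := 118):
  Y = 118
  S = 92 + 2·118 = 328
  K = 78 − 5·118 − 5·328 = -2152
Change in K: -2152 − (-1612) = -540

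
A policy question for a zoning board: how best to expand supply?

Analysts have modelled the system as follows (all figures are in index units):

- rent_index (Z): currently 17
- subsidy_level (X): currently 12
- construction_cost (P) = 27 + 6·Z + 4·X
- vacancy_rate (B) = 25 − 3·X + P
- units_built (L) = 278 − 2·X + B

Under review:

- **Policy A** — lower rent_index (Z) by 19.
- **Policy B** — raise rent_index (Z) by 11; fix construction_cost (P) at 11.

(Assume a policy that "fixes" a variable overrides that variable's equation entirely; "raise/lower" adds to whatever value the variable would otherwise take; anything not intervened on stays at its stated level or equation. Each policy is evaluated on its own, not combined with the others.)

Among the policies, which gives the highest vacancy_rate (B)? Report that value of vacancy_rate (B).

52

Policy A (Z − 19):
  Z = 17 − 19 = -2
  X = 12
  P = 27 + 6·(-2) + 4·12 = 63
  B = 25 − 3·12 + 63 = 52
Policy B (Z + 11, P := 11):
  Z = 17 + 11 = 28
  X = 12
  P = 11
  B = 25 − 3·12 + 11 = 0
Comparing — Policy A: B=52, Policy B: B=0. Highest is 52 (Policy A).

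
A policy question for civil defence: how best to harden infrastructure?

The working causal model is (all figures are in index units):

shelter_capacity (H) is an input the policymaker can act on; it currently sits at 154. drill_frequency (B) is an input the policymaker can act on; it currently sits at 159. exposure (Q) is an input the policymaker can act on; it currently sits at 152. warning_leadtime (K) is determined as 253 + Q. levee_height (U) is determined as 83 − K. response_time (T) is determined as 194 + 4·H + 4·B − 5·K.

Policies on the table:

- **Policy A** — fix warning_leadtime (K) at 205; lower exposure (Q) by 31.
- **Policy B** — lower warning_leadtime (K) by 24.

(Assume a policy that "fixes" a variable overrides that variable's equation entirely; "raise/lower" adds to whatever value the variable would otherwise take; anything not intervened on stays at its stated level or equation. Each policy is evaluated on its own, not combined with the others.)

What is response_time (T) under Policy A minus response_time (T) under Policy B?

880

Policy A (K := 205, Q − 31):
  H = 154
  B = 159
  Q = 152 − 31 = 121
  K = 205
  T = 194 + 4·154 + 4·159 − 5·205 = 421
Policy B (K − 24):
  H = 154
  B = 159
  Q = 152
  K = 253 + 152 (−24 from intervention) = 381
  T = 194 + 4·154 + 4·159 − 5·381 = -459
T: 421 − (-459) = 880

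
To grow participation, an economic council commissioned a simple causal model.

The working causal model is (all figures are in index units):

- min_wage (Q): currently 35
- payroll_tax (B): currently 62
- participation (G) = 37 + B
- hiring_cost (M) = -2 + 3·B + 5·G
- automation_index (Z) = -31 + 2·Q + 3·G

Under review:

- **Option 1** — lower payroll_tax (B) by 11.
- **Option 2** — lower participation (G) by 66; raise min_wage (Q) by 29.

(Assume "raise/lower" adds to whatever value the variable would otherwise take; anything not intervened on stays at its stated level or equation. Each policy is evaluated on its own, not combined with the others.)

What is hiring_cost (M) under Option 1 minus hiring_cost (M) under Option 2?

Option 1 (B − 11):
  B = 62 − 11 = 51
  G = 37 + 51 = 88
  M = -2 + 3·51 + 5·88 = 591
Option 2 (G − 66, Q + 29):
  B = 62
  G = 37 + 62 (−66 from intervention) = 33
  M = -2 + 3·62 + 5·33 = 349
M: 591 − 349 = 242

242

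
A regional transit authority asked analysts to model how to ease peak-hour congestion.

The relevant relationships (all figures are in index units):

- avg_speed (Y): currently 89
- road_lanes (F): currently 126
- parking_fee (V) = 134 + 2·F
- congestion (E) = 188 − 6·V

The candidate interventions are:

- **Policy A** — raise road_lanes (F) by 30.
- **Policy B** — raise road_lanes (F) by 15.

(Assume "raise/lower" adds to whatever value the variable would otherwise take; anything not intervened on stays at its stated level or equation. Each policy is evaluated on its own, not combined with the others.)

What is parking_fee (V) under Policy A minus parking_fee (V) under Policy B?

Policy A (F + 30):
  F = 126 + 30 = 156
  V = 134 + 2·156 = 446
Policy B (F + 15):
  F = 126 + 15 = 141
  V = 134 + 2·141 = 416
V: 446 − 416 = 30

30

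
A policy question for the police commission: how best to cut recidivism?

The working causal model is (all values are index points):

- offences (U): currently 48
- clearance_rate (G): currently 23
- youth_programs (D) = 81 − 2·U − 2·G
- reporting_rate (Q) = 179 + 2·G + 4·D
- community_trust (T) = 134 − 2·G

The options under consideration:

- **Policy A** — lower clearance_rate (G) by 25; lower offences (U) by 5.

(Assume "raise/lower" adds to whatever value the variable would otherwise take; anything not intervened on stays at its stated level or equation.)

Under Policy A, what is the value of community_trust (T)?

138

Policy A (G − 25, U − 5):
  G = 23 − 25 = -2
  T = 134 − 2·(-2) = 138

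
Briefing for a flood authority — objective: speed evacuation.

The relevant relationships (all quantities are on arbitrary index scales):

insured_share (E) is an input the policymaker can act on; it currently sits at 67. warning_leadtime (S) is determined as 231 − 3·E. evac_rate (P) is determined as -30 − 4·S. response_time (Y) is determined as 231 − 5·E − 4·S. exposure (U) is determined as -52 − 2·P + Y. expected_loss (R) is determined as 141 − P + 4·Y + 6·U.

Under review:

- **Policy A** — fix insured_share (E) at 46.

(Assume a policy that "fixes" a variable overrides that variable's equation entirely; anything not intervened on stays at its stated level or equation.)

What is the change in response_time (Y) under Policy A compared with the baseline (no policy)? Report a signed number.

Baseline:
  E = 67
  S = 231 − 3·67 = 30
  Y = 231 − 5·67 − 4·30 = -224
Policy A (E := 46):
  E = 46
  S = 231 − 3·46 = 93
  Y = 231 − 5·46 − 4·93 = -371
Change in Y: -371 − (-224) = -147

-147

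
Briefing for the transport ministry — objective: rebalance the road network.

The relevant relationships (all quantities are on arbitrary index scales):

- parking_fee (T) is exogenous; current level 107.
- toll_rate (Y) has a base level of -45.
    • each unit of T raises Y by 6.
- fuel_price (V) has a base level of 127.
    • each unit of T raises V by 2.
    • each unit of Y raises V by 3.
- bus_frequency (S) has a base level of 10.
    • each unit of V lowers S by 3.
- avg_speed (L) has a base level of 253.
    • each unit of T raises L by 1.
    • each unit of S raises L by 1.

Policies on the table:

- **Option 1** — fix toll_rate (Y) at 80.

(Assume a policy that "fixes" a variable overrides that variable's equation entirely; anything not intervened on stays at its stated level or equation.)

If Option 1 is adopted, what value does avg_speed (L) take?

Option 1 (Y := 80):
  T = 107
  Y = 80
  V = 127 + 2·107 + 3·80 = 581
  S = 10 − 3·581 = -1733
  L = 253 + 107 + (-1733) = -1373

-1373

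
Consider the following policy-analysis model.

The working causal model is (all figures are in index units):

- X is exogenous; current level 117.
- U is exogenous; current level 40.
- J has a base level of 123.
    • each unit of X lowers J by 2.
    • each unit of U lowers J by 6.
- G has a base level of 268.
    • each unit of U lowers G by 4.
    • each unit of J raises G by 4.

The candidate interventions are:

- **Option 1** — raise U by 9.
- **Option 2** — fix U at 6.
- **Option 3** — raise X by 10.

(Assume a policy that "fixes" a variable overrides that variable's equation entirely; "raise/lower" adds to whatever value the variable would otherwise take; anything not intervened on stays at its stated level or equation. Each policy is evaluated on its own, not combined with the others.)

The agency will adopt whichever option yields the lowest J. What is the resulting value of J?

Option 1 (U + 9):
  X = 117
  U = 40 + 9 = 49
  J = 123 − 2·117 − 6·49 = -405
Option 2 (U := 6):
  X = 117
  U = 6
  J = 123 − 2·117 − 6·6 = -147
Option 3 (X + 10):
  X = 117 + 10 = 127
  U = 40
  J = 123 − 2·127 − 6·40 = -371
Comparing — Option 1: J=-405, Option 2: J=-147, Option 3: J=-371. Lowest is -405 (Option 1).

-405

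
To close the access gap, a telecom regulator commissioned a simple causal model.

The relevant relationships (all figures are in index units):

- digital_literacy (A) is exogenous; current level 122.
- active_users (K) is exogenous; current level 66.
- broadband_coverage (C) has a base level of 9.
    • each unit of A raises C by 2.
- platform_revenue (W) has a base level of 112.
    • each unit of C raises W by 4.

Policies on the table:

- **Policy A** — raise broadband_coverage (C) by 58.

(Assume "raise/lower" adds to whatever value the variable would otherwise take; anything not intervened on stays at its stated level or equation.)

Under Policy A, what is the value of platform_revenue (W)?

Policy A (C + 58):
  A = 122
  C = 9 + 2·122 (+58 from intervention) = 311
  W = 112 + 4·311 = 1356

1356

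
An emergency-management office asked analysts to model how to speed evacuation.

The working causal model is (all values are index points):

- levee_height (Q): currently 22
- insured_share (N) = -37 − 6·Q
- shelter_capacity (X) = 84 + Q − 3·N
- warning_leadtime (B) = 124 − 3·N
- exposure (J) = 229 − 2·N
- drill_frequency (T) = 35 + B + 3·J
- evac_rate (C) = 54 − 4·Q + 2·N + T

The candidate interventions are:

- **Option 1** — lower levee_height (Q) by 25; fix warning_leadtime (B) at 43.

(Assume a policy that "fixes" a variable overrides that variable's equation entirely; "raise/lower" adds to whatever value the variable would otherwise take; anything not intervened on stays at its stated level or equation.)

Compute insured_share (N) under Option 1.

-19

Option 1 (Q − 25, B := 43):
  Q = 22 − 25 = -3
  N = -37 − 6·(-3) = -19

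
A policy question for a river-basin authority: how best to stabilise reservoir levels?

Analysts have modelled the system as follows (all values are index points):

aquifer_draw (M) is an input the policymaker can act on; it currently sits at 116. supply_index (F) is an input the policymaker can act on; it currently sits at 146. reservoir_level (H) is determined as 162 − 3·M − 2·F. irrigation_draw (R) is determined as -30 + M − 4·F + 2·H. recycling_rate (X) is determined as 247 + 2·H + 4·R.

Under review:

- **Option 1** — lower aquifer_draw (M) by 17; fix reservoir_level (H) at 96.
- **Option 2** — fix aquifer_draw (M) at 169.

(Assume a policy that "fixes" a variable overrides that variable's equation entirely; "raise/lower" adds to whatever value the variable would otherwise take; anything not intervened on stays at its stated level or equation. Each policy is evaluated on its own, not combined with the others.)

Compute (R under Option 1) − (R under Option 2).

Option 1 (M − 17, H := 96):
  M = 116 − 17 = 99
  F = 146
  H = 96
  R = -30 + 99 − 4·146 + 2·96 = -323
Option 2 (M := 169):
  M = 169
  F = 146
  H = 162 − 3·169 − 2·146 = -637
  R = -30 + 169 − 4·146 + 2·(-637) = -1719
R: -323 − (-1719) = 1396

1396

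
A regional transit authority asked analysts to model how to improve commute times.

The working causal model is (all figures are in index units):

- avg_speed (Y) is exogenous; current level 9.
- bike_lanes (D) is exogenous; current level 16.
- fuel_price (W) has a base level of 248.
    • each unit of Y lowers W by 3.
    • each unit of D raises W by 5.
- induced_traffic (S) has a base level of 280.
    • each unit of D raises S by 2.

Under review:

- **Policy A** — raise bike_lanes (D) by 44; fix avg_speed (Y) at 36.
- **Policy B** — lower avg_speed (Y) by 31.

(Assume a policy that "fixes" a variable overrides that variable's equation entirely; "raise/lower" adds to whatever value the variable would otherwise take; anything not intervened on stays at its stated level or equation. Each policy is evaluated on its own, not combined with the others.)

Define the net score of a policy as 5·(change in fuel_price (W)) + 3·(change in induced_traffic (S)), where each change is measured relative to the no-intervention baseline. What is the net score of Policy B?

465

Baseline:
  Y = 9
  D = 16
  W = 248 − 3·9 + 5·16 = 301
  S = 280 + 2·16 = 312
Policy B (Y − 31):
  Y = 9 − 31 = -22
  D = 16
  W = 248 − 3·(-22) + 5·16 = 394
  S = 280 + 2·16 = 312
ΔW = 394 − 301 = 93; ΔS = 312 − 312 = 0
Score = 5·93 + 3·0 = 465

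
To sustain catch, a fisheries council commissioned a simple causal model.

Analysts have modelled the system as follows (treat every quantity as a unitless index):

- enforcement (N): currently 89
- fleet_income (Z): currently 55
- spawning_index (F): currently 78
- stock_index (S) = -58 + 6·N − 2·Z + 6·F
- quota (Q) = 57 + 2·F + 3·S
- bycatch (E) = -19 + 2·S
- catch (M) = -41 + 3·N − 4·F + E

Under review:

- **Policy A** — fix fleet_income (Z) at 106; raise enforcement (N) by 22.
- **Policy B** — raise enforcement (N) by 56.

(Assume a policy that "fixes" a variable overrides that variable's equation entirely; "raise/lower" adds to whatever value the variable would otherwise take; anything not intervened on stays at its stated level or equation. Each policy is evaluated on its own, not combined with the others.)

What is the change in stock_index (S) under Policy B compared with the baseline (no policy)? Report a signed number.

336

Baseline:
  N = 89
  Z = 55
  F = 78
  S = -58 + 6·89 − 2·55 + 6·78 = 834
Policy B (N + 56):
  N = 89 + 56 = 145
  Z = 55
  F = 78
  S = -58 + 6·145 − 2·55 + 6·78 = 1170
Change in S: 1170 − 834 = 336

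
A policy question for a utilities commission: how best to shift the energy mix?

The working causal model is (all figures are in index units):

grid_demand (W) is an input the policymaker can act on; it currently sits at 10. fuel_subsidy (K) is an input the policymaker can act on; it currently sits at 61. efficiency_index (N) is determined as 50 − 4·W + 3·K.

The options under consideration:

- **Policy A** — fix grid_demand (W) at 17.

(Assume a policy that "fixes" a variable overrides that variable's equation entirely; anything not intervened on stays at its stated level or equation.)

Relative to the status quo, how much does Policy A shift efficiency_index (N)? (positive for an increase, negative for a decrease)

Baseline:
  W = 10
  K = 61
  N = 50 − 4·10 + 3·61 = 193
Policy A (W := 17):
  W = 17
  K = 61
  N = 50 − 4·17 + 3·61 = 165
Change in N: 165 − 193 = -28

-28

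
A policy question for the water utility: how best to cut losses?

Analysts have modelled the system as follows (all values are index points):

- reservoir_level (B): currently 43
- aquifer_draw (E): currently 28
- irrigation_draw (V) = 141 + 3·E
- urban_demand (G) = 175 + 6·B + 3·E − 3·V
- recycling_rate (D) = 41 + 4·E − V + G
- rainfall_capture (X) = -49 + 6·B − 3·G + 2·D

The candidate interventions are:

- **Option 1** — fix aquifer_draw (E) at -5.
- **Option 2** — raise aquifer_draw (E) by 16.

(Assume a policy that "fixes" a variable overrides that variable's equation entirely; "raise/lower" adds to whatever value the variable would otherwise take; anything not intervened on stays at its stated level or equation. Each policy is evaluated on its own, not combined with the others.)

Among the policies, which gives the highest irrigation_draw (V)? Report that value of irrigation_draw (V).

Option 1 (E := -5):
  E = -5
  V = 141 + 3·(-5) = 126
Option 2 (E + 16):
  E = 28 + 16 = 44
  V = 141 + 3·44 = 273
Comparing — Option 1: V=126, Option 2: V=273. Highest is 273 (Option 2).

273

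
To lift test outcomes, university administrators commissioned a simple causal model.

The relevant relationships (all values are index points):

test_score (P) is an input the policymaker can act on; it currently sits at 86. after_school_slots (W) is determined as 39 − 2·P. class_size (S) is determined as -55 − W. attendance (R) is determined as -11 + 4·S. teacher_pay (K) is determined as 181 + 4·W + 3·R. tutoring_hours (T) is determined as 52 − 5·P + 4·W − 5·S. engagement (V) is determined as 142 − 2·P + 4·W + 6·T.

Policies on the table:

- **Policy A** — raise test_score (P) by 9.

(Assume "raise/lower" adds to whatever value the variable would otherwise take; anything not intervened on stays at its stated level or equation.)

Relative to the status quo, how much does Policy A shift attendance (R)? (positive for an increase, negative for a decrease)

72

Baseline:
  P = 86
  W = 39 − 2·86 = -133
  S = -55 − (-133) = 78
  R = -11 + 4·78 = 301
Policy A (P + 9):
  P = 86 + 9 = 95
  W = 39 − 2·95 = -151
  S = -55 − (-151) = 96
  R = -11 + 4·96 = 373
Change in R: 373 − 301 = 72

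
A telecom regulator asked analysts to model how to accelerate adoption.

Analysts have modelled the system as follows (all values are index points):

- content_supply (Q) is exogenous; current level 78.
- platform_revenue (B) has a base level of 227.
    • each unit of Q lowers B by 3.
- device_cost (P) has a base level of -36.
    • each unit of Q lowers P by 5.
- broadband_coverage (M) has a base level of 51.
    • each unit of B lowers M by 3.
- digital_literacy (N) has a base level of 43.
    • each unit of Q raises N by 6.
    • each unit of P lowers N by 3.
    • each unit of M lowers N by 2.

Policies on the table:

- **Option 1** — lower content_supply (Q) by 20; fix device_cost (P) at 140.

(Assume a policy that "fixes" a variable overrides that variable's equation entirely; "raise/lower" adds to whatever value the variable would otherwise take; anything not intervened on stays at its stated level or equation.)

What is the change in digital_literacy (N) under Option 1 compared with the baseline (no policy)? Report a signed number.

Baseline:
  Q = 78
  B = 227 − 3·78 = -7
  P = -36 − 5·78 = -426
  M = 51 − 3·(-7) = 72
  N = 43 + 6·78 − 3·(-426) − 2·72 = 1645
Option 1 (Q − 20, P := 140):
  Q = 78 − 20 = 58
  B = 227 − 3·58 = 53
  P = 140
  M = 51 − 3·53 = -108
  N = 43 + 6·58 − 3·140 − 2·(-108) = 187
Change in N: 187 − 1645 = -1458

-1458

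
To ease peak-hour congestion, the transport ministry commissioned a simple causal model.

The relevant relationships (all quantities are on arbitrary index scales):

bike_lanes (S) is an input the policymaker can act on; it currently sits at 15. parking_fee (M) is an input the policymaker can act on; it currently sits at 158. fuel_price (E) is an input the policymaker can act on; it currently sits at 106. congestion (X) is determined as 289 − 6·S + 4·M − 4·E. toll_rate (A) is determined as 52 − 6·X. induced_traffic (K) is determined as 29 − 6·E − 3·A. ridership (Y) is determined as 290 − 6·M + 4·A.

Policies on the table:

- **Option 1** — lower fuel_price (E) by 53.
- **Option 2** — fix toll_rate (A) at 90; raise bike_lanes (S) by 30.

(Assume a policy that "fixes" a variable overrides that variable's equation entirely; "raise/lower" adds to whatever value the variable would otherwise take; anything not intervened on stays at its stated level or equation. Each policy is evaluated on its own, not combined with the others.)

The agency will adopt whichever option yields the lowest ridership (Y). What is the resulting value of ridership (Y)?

-15306

Option 1 (E − 53):
  S = 15
  M = 158
  E = 106 − 53 = 53
  X = 289 − 6·15 + 4·158 − 4·53 = 619
  A = 52 − 6·619 = -3662
  Y = 290 − 6·158 + 4·(-3662) = -15306
Option 2 (A := 90, S + 30):
  S = 15 + 30 = 45
  M = 158
  E = 106
  X = 289 − 6·45 + 4·158 − 4·106 = 227
  A = 90
  Y = 290 − 6·158 + 4·90 = -298
Comparing — Option 1: Y=-15306, Option 2: Y=-298. Lowest is -15306 (Option 1).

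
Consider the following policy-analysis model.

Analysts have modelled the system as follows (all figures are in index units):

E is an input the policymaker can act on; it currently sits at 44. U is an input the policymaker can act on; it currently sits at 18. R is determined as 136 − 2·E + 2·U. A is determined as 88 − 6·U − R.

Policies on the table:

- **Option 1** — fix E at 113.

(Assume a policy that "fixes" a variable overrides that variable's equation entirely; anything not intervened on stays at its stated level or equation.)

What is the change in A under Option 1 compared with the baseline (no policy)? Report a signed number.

Baseline:
  E = 44
  U = 18
  R = 136 − 2·44 + 2·18 = 84
  A = 88 − 6·18 − 84 = -104
Option 1 (E := 113):
  E = 113
  U = 18
  R = 136 − 2·113 + 2·18 = -54
  A = 88 − 6·18 − (-54) = 34
Change in A: 34 − (-104) = 138

138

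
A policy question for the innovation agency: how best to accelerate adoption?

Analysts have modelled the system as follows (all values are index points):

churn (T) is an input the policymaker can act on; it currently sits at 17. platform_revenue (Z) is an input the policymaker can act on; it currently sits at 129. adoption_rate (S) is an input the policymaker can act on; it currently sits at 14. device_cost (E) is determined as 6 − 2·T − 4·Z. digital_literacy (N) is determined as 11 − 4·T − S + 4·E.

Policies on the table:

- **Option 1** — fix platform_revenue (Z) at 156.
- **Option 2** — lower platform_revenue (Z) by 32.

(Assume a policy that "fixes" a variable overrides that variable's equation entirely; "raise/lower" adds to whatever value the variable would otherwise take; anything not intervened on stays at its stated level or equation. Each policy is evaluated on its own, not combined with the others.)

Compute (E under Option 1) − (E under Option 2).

-236

Option 1 (Z := 156):
  T = 17
  Z = 156
  E = 6 − 2·17 − 4·156 = -652
Option 2 (Z − 32):
  T = 17
  Z = 129 − 32 = 97
  E = 6 − 2·17 − 4·97 = -416
E: -652 − (-416) = -236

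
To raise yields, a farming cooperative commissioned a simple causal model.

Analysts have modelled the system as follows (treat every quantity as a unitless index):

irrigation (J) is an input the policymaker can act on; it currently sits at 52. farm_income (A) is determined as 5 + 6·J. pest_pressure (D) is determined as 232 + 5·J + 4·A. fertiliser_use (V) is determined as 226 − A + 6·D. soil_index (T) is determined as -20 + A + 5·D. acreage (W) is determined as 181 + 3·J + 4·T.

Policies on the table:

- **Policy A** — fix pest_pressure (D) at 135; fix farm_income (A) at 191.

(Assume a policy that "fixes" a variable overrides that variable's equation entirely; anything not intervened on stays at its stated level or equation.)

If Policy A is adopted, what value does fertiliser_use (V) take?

Policy A (D := 135, A := 191):
  J = 52
  A = 191
  D = 135
  V = 226 − 191 + 6·135 = 845

845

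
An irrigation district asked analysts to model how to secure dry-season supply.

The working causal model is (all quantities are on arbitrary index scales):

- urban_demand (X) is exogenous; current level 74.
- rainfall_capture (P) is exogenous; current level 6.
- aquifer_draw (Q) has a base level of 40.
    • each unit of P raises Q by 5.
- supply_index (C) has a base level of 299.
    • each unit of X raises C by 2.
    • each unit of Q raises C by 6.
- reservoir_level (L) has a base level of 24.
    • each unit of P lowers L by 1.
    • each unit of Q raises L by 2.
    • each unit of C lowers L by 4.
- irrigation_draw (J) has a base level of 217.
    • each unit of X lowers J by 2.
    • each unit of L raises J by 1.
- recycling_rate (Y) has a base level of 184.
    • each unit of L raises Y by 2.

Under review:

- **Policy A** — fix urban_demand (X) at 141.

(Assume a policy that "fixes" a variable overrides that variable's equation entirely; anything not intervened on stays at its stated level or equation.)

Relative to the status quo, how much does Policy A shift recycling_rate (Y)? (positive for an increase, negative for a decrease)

Baseline:
  X = 74
  P = 6
  Q = 40 + 5·6 = 70
  C = 299 + 2·74 + 6·70 = 867
  L = 24 − 6 + 2·70 − 4·867 = -3310
  Y = 184 + 2·(-3310) = -6436
Policy A (X := 141):
  X = 141
  P = 6
  Q = 40 + 5·6 = 70
  C = 299 + 2·141 + 6·70 = 1001
  L = 24 − 6 + 2·70 − 4·1001 = -3846
  Y = 184 + 2·(-3846) = -7508
Change in Y: -7508 − (-6436) = -1072

-1072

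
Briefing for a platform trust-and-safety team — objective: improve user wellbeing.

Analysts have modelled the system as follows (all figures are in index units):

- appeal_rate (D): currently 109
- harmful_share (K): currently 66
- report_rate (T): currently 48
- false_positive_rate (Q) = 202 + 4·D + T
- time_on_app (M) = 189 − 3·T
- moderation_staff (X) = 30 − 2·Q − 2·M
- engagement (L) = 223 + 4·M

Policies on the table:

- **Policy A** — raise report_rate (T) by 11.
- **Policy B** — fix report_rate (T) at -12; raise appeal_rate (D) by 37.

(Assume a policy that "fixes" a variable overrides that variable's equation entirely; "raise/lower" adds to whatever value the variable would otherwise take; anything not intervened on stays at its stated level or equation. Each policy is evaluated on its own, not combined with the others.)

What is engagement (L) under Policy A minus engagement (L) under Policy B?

Policy A (T + 11):
  T = 48 + 11 = 59
  M = 189 − 3·59 = 12
  L = 223 + 4·12 = 271
Policy B (T := -12, D + 37):
  T = -12
  M = 189 − 3·(-12) = 225
  L = 223 + 4·225 = 1123
L: 271 − 1123 = -852

-852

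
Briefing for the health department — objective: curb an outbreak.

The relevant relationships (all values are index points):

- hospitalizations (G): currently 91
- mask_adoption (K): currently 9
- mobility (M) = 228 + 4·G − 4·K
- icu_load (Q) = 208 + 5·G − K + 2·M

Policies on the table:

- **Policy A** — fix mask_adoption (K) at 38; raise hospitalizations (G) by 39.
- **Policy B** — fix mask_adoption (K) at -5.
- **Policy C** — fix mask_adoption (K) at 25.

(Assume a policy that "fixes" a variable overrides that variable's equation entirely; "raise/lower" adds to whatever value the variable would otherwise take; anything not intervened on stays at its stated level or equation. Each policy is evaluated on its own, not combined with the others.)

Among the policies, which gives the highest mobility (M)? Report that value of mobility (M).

Policy A (K := 38, G + 39):
  G = 91 + 39 = 130
  K = 38
  M = 228 + 4·130 − 4·38 = 596
Policy B (K := -5):
  G = 91
  K = -5
  M = 228 + 4·91 − 4·(-5) = 612
Policy C (K := 25):
  G = 91
  K = 25
  M = 228 + 4·91 − 4·25 = 492
Comparing — Policy A: M=596, Policy B: M=612, Policy C: M=492. Highest is 612 (Policy B).

612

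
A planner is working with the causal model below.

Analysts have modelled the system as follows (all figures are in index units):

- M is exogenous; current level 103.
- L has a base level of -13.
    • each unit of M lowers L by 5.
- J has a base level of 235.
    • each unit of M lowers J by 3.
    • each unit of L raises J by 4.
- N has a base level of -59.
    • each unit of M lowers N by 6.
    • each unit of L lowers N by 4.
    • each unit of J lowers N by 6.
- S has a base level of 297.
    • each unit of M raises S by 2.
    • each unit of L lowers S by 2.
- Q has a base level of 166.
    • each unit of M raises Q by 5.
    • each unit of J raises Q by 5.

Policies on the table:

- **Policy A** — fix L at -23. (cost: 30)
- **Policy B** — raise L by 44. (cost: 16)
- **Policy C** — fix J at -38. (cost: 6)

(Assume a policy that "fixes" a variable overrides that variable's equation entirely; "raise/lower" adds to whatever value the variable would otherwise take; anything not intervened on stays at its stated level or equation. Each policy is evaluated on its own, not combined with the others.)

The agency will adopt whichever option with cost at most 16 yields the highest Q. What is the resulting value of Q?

491

Policy B (L + 44):
  M = 103
  L = -13 − 5·103 (+44 from intervention) = -484
  J = 235 − 3·103 + 4·(-484) = -2010
  Q = 166 + 5·103 + 5·(-2010) = -9369
Policy C (J := -38):
  M = 103
  L = -13 − 5·103 = -528
  J = -38
  Q = 166 + 5·103 + 5·(-38) = 491
Comparing — Policy B: Q=-9369, Policy C: Q=491. Highest is 491 (Policy C).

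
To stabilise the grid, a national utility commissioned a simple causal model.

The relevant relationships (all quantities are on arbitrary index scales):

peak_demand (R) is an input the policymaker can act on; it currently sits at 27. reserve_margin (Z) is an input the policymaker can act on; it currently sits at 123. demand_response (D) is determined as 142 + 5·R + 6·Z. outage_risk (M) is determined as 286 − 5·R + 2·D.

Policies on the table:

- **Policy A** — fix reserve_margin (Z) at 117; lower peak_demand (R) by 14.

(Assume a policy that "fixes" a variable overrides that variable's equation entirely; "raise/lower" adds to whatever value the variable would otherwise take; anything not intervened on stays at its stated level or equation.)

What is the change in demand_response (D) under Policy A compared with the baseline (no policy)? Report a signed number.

Baseline:
  R = 27
  Z = 123
  D = 142 + 5·27 + 6·123 = 1015
Policy A (Z := 117, R − 14):
  R = 27 − 14 = 13
  Z = 117
  D = 142 + 5·13 + 6·117 = 909
Change in D: 909 − 1015 = -106

-106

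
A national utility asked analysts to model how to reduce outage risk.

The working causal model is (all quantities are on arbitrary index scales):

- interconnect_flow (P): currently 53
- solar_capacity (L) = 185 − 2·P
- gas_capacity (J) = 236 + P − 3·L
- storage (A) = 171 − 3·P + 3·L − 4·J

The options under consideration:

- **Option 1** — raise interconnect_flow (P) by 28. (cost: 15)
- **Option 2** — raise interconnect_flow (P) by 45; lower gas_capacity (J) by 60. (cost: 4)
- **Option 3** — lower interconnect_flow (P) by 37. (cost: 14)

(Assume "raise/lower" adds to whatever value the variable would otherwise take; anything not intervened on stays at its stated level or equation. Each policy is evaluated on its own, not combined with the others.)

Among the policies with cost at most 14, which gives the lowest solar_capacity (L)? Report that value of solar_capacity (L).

-11

Option 2 (P + 45, J − 60):
  P = 53 + 45 = 98
  L = 185 − 2·98 = -11
Option 3 (P − 37):
  P = 53 − 37 = 16
  L = 185 − 2·16 = 153
Comparing — Option 2: L=-11, Option 3: L=153. Lowest is -11 (Option 2).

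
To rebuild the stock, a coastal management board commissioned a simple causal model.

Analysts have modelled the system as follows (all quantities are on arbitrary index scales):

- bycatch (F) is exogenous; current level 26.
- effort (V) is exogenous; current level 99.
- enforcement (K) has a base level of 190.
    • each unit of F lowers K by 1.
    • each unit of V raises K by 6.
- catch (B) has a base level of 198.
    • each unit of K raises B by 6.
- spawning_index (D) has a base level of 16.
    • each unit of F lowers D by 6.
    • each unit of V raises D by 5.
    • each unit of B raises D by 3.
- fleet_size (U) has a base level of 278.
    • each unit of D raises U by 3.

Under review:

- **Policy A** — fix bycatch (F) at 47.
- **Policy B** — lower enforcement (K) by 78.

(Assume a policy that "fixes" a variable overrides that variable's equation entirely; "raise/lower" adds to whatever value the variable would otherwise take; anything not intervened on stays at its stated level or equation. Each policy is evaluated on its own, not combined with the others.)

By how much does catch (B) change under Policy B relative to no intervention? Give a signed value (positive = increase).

Baseline:
  F = 26
  V = 99
  K = 190 − 26 + 6·99 = 758
  B = 198 + 6·758 = 4746
Policy B (K − 78):
  F = 26
  V = 99
  K = 190 − 26 + 6·99 (−78 from intervention) = 680
  B = 198 + 6·680 = 4278
Change in B: 4278 − 4746 = -468

-468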